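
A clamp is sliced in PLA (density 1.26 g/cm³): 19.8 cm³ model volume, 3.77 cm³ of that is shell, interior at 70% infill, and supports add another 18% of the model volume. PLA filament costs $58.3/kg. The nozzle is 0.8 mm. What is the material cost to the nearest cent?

Volume inside the shell: 19.8 − 3.77 → 16.03 cm³.
Infill deposited = 0.70 × 16.03 = 11.221 cm³.
Support: 0.18 × 19.8 → 3.564 cm³.
Total printed volume: 3.77 + 11.221 + 3.564 → 18.555 cm³.
Mass: 18.555 × 1.26 → 23.3793 g.
At $58.3/kg: 23.3793/1000 × 58.3 = $1.36.

$1.36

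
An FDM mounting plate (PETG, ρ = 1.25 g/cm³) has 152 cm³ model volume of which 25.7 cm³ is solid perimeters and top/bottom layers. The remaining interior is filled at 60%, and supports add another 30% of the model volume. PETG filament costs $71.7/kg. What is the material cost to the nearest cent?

$13.18

Infill region: 152 − 25.7 → 126.3 cm³.
Infill deposited = 0.60 × 126.3 = 75.78 cm³.
Support = 0.30 × 152 = 45.6 cm³.
Total extruded: 25.7 + 75.78 + 45.6 → 147.08 cm³.
Mass = 147.08 × 1.25 = 183.85 g.
At $71.7/kg: 183.85/1000 × 71.7 = $13.18.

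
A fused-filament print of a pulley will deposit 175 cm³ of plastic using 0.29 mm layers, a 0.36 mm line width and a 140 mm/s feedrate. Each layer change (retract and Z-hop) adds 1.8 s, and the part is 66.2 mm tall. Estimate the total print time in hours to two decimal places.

Bead cross-section = 0.29 × 0.36, so 0.1044 mm².
Toolpath length = 175 cm³ / 0.1044 mm² = 175000 / 0.1044 = 1676245.2 mm.
Time extruding = 1676245.2 / 140, so 11973.2 s.
Layers = ⌈66.2/0.29⌉ = 229.
Z-hop total: 229 × 1.8 → 412.2 s.
Total = 11973.2 + 412.2 = 12385.4 s = 3.44 hours.

3.44 hours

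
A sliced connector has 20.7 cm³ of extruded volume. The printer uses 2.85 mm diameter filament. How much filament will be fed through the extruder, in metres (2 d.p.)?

3.24 m

A = π r² = π × 1.425² = 6.3794 mm².
L = 20700 mm³ / 6.3794 mm² = 3244.82 mm, i.e. 3.24 m.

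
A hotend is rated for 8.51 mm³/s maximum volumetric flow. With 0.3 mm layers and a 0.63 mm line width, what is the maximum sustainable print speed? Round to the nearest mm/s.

Extrusion cross-section = 0.3 × 0.63 = 0.189 mm².
v_max = Q/A = 8.51/0.189 = 45.03 mm/s → 45 mm/s.

45 mm/s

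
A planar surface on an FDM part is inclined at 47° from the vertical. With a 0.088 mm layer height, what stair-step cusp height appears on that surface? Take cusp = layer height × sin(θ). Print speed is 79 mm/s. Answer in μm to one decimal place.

h_c = t·sin θ = 0.088 × 0.7314 = 0.064363 mm (64.4 μm).

64.4 μm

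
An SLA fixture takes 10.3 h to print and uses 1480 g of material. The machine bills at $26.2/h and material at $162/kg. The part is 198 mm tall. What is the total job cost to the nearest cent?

$509.62

Machine cost = 26.2 × 10.3 = $269.86.
Material charge: 162 × 1480/1000 → $239.76.
Total = 269.86 + 239.76 = $509.62.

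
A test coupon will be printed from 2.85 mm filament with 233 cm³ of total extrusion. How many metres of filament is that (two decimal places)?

36.52 m

Filament cross-section = π × (2.85/2)² = 6.3794 mm².
Length = 233 cm³ / 6.3794 mm² = 233000 / 6.3794 = 36523.81 mm = 36.52 m.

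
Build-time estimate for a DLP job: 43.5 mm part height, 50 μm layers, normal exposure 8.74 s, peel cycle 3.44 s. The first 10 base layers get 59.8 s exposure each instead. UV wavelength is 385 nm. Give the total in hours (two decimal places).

3.09 hours

Layers = ⌈43.5/0.05⌉ = 870.
Burn-in layers: 10 × (59.8 + 3.44) → 632.4 s.
Remaining layers: 860 × (8.74 + 3.44) → 10474.8 s.
Sum: 632.4 + 10474.8 = 11107.2 s → 3.09 hours.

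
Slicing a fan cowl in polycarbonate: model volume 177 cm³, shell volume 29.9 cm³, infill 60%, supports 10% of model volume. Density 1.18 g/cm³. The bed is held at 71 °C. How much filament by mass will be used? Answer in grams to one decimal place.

Interior volume: 177 − 29.9 → 147.1 cm³.
Infill deposited = 0.60 × 147.1 = 88.26 cm³.
Support = 0.10 × 177 = 17.7 cm³.
Deposited volume: 29.9 + 88.26 + 17.7 → 135.86 cm³.
Mass = 135.86 × 1.18, so 160.3148 g.

160.3 g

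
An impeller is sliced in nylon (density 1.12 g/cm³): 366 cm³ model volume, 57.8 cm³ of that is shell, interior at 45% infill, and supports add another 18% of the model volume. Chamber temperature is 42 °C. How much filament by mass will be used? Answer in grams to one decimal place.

Volume inside the shell = 366 − 57.8, so 308.2 cm³.
Infill volume = 0.45 × 308.2 = 138.69 cm³.
Support: 0.18 × 366 → 65.88 cm³.
Deposited volume = 57.8 + 138.69 + 65.88 = 262.37 cm³.
Mass = 262.37 × 1.12 = 293.8544 g.

293.9 g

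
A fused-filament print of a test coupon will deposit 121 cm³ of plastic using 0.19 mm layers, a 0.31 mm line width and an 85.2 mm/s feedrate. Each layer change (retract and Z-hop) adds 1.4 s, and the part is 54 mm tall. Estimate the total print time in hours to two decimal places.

6.81 hours

Extrusion cross-section = 0.19 × 0.31 = 0.0589 mm².
Toolpath length = 121 cm³ / 0.0589 mm² = 121000 / 0.0589 = 2054329.4 mm.
Extrusion time: 2054329.4 / 85.2 → 24111.8 s.
Layer count = ceil(54 / 0.19) = 285.
Non-print overhead = 285 × 1.4, so 399 s.
Altogether 24111.8 + 399 = 24510.8 s, i.e. 6.81 hours.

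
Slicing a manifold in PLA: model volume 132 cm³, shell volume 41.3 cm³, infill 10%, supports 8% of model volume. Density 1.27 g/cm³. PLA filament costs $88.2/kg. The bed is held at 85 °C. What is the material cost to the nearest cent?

Infill region = 132 − 41.3, so 90.7 cm³.
Deposited infill: 0.10 × 90.7 → 9.07 cm³.
Support = 0.08 × 132, so 10.56 cm³.
Total printed volume: 41.3 + 9.07 + 10.56 → 60.93 cm³.
Mass = 60.93 × 1.27, so 77.3811 g.
Cost = 77.3811 g / 1000 × $88.2/kg = $6.83.

$6.83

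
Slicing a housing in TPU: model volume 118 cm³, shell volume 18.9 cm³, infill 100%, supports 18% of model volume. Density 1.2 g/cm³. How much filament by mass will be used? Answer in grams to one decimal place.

Volume inside the shell = 118 − 18.9 = 99.1 cm³.
Infill deposited = 1.00 × 99.1, so 99.1 cm³.
Support = 0.18 × 118 = 21.24 cm³.
Total extruded = 18.9 + 99.1 + 21.24 = 139.24 cm³.
Mass = 139.24 × 1.2 = 167.088 g.

167.1 g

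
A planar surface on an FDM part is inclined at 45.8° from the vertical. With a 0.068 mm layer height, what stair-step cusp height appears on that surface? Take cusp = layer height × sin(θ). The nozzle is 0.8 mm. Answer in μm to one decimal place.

h_c = t·sin θ = 0.068 × 0.7169 = 0.048749 mm (48.7 μm).

48.7 μm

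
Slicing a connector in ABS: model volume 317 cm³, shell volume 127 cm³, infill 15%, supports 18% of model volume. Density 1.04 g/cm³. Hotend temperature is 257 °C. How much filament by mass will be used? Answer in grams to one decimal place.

221.1 g

Volume inside the shell = 317 − 127, so 190 cm³.
Infill volume: 0.15 × 190 → 28.5 cm³.
Support = 0.18 × 317, so 57.06 cm³.
Total extruded = 127 + 28.5 + 57.06, so 212.56 cm³.
Mass = 212.56 × 1.04 = 221.0624 g.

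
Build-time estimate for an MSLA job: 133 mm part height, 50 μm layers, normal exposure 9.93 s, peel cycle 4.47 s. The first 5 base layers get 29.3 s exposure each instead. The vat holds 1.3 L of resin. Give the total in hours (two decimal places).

10.67 hours

Number of layers: 133 / 0.05 → 2660 (rounded up).
Base layers = 5 × (29.3 + 4.47) = 168.85 s.
Remaining layers = 2655 × (9.93 + 4.47) = 38232 s.
Total = 168.85 + 38232 = 38400.85 s = 10.67 hours.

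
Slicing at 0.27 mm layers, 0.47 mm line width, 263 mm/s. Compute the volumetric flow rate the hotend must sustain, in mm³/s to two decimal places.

33.37

Extrusion cross-section: 0.27 × 0.47 → 0.1269 mm².
Volumetric flow = 263 × 0.1269 = 33.37 mm³/s.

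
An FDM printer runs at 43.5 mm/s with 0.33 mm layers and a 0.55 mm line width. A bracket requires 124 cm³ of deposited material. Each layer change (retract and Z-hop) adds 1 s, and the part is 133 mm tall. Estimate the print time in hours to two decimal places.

4.47 hours

Bead cross-section = 0.33 × 0.55, so 0.1815 mm².
Toolpath length = 124 cm³ / 0.1815 mm² = 124000 / 0.1815 = 683195.6 mm.
Time extruding = 683195.6 / 43.5 = 15705.6 s.
Layer count = ceil(133 / 0.33) = 404.
Z-hop total = 404 × 1 = 404 s.
Total = 15705.6 + 404 = 16109.6 s = 4.47 hours.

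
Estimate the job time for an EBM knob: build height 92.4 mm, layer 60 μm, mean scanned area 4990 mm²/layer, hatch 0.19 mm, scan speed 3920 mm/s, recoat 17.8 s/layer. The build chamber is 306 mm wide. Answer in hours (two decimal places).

10.48 hours

Number of layers: 92.4 / 0.06 → 1540 (rounded up).
Scan path per layer = 4990 / 0.19 = 26263.2 mm.
Beam time per layer = 26263.2 / 3920 = 6.6998 s.
Time per layer: 6.6998 + 17.8 → 24.4998 s.
Total: 1540 × 24.4998 s = 37729.692 s → 10.48 hours.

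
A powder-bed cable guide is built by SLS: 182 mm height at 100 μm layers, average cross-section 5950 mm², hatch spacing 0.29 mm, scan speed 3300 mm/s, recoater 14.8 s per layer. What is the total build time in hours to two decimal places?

Layers = ⌈182/0.1⌉ = 1820.
Per-layer scan distance = 5950 / 0.29, so 20517.2 mm.
Laser time per layer = 20517.2 / 3300, so 6.2173 s.
Per-layer time = 6.2173 + 14.8 = 21.0173 s.
1820 layers × 21.0173 s/layer = 38251.486 s, i.e. 10.63 hours.

10.63 hours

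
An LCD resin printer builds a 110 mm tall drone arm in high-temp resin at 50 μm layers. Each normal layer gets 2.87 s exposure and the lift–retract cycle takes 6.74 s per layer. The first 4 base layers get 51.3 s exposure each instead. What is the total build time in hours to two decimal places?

5.93 hours

Layers = ⌈110/0.05⌉ = 2200.
Burn-in layers: 4 × (51.3 + 6.74) → 232.16 s.
Regular layers = 2196 × (2.87 + 6.74), so 21103.56 s.
Total = 232.16 + 21103.56 = 21335.72 s = 5.93 hours.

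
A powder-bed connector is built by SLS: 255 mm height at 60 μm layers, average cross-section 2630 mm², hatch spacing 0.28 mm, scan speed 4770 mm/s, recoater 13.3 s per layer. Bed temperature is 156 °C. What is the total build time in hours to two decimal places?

18.03 hours

Layer count = ceil(255 / 0.06) = 4250.
Hatch length per layer = 2630 / 0.28 = 9392.9 mm.
Per-layer scan time = 9392.9 / 4770, so 1.9692 s.
Time per layer = 1.9692 + 13.3, so 15.2692 s.
Total: 4250 × 15.2692 s = 64894.1 s → 18.03 hours.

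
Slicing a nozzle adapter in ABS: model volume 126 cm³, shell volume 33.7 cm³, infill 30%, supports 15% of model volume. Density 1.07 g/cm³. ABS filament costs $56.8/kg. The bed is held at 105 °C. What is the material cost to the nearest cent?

Interior volume = 126 − 33.7, so 92.3 cm³.
Infill deposited: 0.30 × 92.3 → 27.69 cm³.
Support = 0.15 × 126 = 18.9 cm³.
Total extruded = 33.7 + 27.69 + 18.9, so 80.29 cm³.
Mass: 80.29 × 1.07 → 85.9103 g.
At $56.8/kg: 85.9103/1000 × 56.8 = $4.88.

$4.88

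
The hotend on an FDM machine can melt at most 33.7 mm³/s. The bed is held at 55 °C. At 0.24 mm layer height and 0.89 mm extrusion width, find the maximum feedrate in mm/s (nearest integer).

Extrusion cross-section = 0.24 × 0.89, so 0.2136 mm².
Max speed = 33.7 / 0.2136 = 157.77 ≈ 158 mm/s.

158 mm/s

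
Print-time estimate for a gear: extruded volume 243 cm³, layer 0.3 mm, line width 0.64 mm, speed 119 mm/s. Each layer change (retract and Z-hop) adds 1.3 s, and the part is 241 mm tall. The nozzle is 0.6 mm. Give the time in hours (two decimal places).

3.24 hours

Extrusion cross-section: 0.3 × 0.64 → 0.192 mm².
Toolpath length = 243 cm³ / 0.192 mm² = 243000 / 0.192 = 1265625 mm.
Extrusion time: 1265625 / 119 → 10635.5 s.
Layers = ⌈241/0.3⌉ = 804.
Non-print overhead = 804 × 1.3 = 1045.2 s.
Total = 10635.5 + 1045.2 = 11680.7 s = 3.24 hours.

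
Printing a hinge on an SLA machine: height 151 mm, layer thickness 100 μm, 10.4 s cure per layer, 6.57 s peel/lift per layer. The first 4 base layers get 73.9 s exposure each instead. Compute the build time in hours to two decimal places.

7.19 hours

Layer count = ceil(151 / 0.1) = 1510.
Bottom layers = 4 × (73.9 + 6.57) = 321.88 s.
Normal layers: 1506 × (10.4 + 6.57) → 25556.82 s.
Total = 321.88 + 25556.82 = 25878.7 s = 7.19 hours.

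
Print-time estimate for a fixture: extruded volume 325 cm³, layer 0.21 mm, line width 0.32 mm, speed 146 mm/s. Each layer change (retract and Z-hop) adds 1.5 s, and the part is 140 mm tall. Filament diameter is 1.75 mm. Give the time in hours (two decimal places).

9.48 hours

Bead cross-section: 0.21 × 0.32 → 0.0672 mm².
Total extruded path = 325000/0.0672 = 4836309.5 mm.
Time extruding = 4836309.5 / 146, so 33125.4 s.
Number of layers: 140 / 0.21 → 667 (rounded up).
Layer-change overhead: 667 × 1.5 → 1000.5 s.
Total = 33125.4 + 1000.5 = 34125.9 s = 9.48 hours.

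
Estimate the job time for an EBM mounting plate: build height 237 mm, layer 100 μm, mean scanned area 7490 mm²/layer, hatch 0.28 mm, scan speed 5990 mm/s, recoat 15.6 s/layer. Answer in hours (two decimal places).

13.21 hours

Layer count = ceil(237 / 0.1) = 2370.
Scan path per layer: 7490 / 0.28 → 26750 mm.
Scan time per layer = 26750 / 5990 = 4.4658 s.
Time per layer = 4.4658 + 15.6 = 20.0658 s.
Total: 2370 × 20.0658 s = 47555.946 s → 13.21 hours.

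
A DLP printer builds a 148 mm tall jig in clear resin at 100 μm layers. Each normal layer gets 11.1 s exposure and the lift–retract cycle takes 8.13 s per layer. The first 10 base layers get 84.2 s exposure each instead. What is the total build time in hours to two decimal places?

8.11 hours

Layer count = ceil(148 / 0.1) = 1480.
Bottom layers = 10 × (84.2 + 8.13), so 923.3 s.
Normal layers: 1470 × (11.1 + 8.13) → 28268.1 s.
Sum: 923.3 + 28268.1 = 29191.4 s → 8.11 hours.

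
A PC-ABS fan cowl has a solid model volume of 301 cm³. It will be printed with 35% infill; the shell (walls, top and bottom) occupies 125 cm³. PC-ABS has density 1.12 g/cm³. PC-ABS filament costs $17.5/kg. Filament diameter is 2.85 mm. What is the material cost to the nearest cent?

$3.66

Volume inside the shell = 301 − 125 = 176 cm³.
Deposited infill = 0.35 × 176, so 61.6 cm³.
Total extruded: 125 + 61.6 → 186.6 cm³.
Mass = 186.6 × 1.12 = 208.992 g.
Cost = 208.992 g / 1000 × $17.5/kg = $3.66.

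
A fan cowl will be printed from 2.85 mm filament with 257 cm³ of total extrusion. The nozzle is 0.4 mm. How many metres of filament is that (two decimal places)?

40.29 m

Filament cross-section = π × (2.85/2)² = 6.3794 mm².
Length = 257 cm³ / 6.3794 mm² = 257000 / 6.3794 = 40285.92 mm = 40.29 m.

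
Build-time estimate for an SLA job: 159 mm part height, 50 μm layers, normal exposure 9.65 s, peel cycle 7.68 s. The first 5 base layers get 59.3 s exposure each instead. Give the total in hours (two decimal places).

Number of layers: 159 / 0.05 → 3180 (rounded up).
Bottom layers = 5 × (59.3 + 7.68) = 334.9 s.
Normal layers = 3175 × (9.65 + 7.68) = 55022.75 s.
Sum: 334.9 + 55022.75 = 55357.65 s → 15.38 hours.

15.38 hours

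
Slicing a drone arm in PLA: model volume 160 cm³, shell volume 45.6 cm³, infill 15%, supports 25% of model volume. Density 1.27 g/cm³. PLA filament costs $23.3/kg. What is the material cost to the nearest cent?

$3.04

Infill region: 160 − 45.6 → 114.4 cm³.
Deposited infill: 0.15 × 114.4 → 17.16 cm³.
Support = 0.25 × 160, so 40 cm³.
Total printed volume = 45.6 + 17.16 + 40, so 102.76 cm³.
Mass = 102.76 × 1.27 = 130.5052 g.
Cost = 130.5052 g / 1000 × $23.3/kg = $3.04.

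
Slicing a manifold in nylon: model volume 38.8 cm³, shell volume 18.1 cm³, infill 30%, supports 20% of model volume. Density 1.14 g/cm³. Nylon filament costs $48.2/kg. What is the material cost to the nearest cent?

$1.76

Volume inside the shell: 38.8 − 18.1 → 20.7 cm³.
Deposited infill = 0.30 × 20.7, so 6.21 cm³.
Support = 0.20 × 38.8 = 7.76 cm³.
Deposited volume: 18.1 + 6.21 + 7.76 → 32.07 cm³.
Mass = 32.07 × 1.14, so 36.5598 g.
At $48.2/kg: 36.5598/1000 × 48.2 = $1.76.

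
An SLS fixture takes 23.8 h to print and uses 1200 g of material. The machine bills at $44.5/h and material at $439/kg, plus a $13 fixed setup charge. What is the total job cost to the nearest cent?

$1598.90

Time charge = 44.5 × 23.8, so $1059.10.
Material charge: 439 × 1200/1000 → $526.80.
Adding setup: 1059.10 + 526.80 + 13 → $1598.90.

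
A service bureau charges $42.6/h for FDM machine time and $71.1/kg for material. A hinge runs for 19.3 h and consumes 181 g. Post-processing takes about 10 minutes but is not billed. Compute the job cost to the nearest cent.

$835.05

Machine-time cost: 42.6 × 19.3 → $822.18.
Material cost = 71.1 × 181/1000, so $12.8691.
Total = 822.18 + 12.8691 = 835.0491 ≈ $835.05.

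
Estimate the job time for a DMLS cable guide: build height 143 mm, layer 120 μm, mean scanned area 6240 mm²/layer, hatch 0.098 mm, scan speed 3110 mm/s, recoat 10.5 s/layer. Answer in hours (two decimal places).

Layers = ⌈143/0.12⌉ = 1192.
Scan path per layer = 6240 / 0.098, so 63673.5 mm.
Scan time per layer: 63673.5 / 3110 → 20.4738 s.
Time per layer = 20.4738 + 10.5 = 30.9738 s.
1192 layers × 30.9738 s/layer = 36920.7696 s, i.e. 10.26 hours.

10.26 hours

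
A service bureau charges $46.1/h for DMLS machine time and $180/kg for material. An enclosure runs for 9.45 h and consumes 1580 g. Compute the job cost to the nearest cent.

Machine-time cost = 46.1 × 9.45 = $435.645.
Material cost = 180 × 1580/1000, so $284.40.
Total = 435.645 + 284.40 = 720.045 ≈ $720.05.

$720.05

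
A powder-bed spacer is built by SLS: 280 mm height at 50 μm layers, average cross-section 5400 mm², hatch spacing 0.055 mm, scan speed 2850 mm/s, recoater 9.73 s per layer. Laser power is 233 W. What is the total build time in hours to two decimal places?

Layers = ⌈280/0.05⌉ = 5600.
Scan path per layer: 5400 / 0.055 → 98181.8 mm.
Laser time per layer: 98181.8 / 2850 → 34.4498 s.
Per-layer time = 34.4498 + 9.73 = 44.1798 s.
Build time = 5600 × 44.1798 = 247406.88 s = 68.72 hours.

68.72 hours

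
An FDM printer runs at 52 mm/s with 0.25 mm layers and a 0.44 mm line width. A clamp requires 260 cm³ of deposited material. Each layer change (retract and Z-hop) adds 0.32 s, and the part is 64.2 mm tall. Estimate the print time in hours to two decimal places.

Bead cross-section = 0.25 × 0.44, so 0.11 mm².
Toolpath length = 260 cm³ / 0.11 mm² = 260000 / 0.11 = 2363636.4 mm.
Time extruding = 2363636.4 / 52 = 45454.5 s.
Layer count = ceil(64.2 / 0.25) = 257.
Layer-change overhead = 257 × 0.32, so 82.24 s.
Total = 45454.5 + 82.24 = 45536.74 s = 12.65 hours.

12.65 hours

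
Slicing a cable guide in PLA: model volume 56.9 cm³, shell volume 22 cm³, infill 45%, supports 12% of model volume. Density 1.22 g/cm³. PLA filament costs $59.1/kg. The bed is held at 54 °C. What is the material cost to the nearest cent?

$3.21

Volume inside the shell = 56.9 − 22, so 34.9 cm³.
Deposited infill = 0.45 × 34.9, so 15.705 cm³.
Support = 0.12 × 56.9, so 6.828 cm³.
Total printed volume = 22 + 15.705 + 6.828 = 44.533 cm³.
Mass: 44.533 × 1.22 → 54.33026 g.
At $59.1/kg: 54.33026/1000 × 59.1 = $3.21.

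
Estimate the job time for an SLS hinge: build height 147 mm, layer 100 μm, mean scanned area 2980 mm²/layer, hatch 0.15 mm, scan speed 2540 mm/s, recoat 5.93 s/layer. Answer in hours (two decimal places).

5.62 hours

Number of layers: 147 / 0.1 → 1470 (rounded up).
Scan path per layer = 2980 / 0.15, so 19866.7 mm.
Scan time per layer = 19866.7 / 2540 = 7.8215 s.
Time per layer: 7.8215 + 5.93 → 13.7515 s.
Build time = 1470 × 13.7515 = 20214.705 s = 5.62 hours.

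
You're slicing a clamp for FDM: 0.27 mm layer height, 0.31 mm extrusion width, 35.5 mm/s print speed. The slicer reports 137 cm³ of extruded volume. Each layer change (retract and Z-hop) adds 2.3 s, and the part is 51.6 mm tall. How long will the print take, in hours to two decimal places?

Extrusion cross-section = 0.27 × 0.31 = 0.0837 mm².
Path length: 137000 mm³ / 0.0837 mm² → 1636798.1 mm.
Extrusion time = 1636798.1 / 35.5, so 46107 s.
Number of layers: 51.6 / 0.27 → 192 (rounded up).
Z-hop total = 192 × 2.3 = 441.6 s.
Total = 46107 + 441.6 = 46548.6 s = 12.93 hours.

12.93 hours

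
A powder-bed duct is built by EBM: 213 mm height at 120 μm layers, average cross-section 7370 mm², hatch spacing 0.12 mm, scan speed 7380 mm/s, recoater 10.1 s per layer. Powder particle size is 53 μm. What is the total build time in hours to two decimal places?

9.08 hours

Layers = ⌈213/0.12⌉ = 1775.
Per-layer scan distance = 7370 / 0.12 = 61416.7 mm.
Scan time per layer = 61416.7 / 7380, so 8.322 s.
Time per layer = 8.322 + 10.1, so 18.422 s.
Total: 1775 × 18.422 s = 32699.05 s → 9.08 hours.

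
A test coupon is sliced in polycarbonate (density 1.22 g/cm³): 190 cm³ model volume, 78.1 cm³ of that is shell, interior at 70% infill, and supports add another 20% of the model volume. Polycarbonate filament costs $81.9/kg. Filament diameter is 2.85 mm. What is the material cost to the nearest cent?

Volume inside the shell = 190 − 78.1 = 111.9 cm³.
Deposited infill = 0.70 × 111.9, so 78.33 cm³.
Support = 0.20 × 190 = 38 cm³.
Total printed volume = 78.1 + 78.33 + 38, so 194.43 cm³.
Mass: 194.43 × 1.22 → 237.2046 g.
At $81.9/kg: 237.2046/1000 × 81.9 = $19.43.

$19.43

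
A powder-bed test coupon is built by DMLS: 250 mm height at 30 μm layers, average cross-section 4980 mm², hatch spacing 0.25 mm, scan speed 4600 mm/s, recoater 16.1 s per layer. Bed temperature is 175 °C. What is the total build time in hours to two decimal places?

47.30 hours

Layer count = ceil(250 / 0.03) = 8334.
Per-layer scan distance: 4980 / 0.25 → 19920 mm.
Per-layer scan time: 19920 / 4600 → 4.3304 s.
Layer cycle = 4.3304 + 16.1, so 20.4304 s.
8334 layers × 20.4304 s/layer = 170266.9536 s, i.e. 47.30 hours.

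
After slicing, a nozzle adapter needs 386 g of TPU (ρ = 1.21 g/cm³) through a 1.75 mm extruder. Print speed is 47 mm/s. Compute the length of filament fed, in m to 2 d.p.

132.63 m

Volume = 386 g / 1.21 g·cm⁻³ = 319.0083 cm³ = 319008.3 mm³.
A = π r² = π × 0.875² = 2.4053 mm².
Length = 319008.3 / 2.4053 = 132627.24 mm = 132.63 m.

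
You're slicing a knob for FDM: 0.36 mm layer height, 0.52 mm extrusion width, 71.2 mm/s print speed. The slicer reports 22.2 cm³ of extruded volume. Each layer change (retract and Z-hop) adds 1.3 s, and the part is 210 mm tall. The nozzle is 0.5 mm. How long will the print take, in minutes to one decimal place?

40.4 minutes

Bead cross-section = 0.36 × 0.52 = 0.1872 mm².
Toolpath length = 22.2 cm³ / 0.1872 mm² = 22200 / 0.1872 = 118589.7 mm.
Time extruding = 118589.7 / 71.2 = 1665.6 s.
Number of layers: 210 / 0.36 → 584 (rounded up).
Layer-change overhead = 584 × 1.3 = 759.2 s.
Altogether 1665.6 + 759.2 = 2424.8 s, i.e. 40.4 minutes.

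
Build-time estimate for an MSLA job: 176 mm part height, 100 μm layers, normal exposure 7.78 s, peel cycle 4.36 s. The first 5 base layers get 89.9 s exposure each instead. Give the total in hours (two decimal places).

Layer count = ceil(176 / 0.1) = 1760.
Burn-in layers = 5 × (89.9 + 4.36), so 471.3 s.
Normal layers: 1755 × (7.78 + 4.36) → 21305.7 s.
Sum: 471.3 + 21305.7 = 21777 s → 6.05 hours.

6.05 hours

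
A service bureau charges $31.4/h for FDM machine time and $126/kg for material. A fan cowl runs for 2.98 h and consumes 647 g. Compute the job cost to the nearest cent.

$175.09

Machine cost = 31.4 × 2.98, so $93.572.
Material cost = 126 × 647/1000, so $81.522.
Job cost: 93.572 + 81.522 = 175.094 ≈ $175.09.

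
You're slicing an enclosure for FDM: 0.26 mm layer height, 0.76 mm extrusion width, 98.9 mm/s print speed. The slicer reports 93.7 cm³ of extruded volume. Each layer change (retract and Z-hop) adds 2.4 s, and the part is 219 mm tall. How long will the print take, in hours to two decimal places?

Line area = 0.26 × 0.76, so 0.1976 mm².
Path length: 93700 mm³ / 0.1976 mm² → 474190.3 mm.
Time extruding: 474190.3 / 98.9 → 4794.6 s.
Layer count = ceil(219 / 0.26) = 843.
Z-hop total: 843 × 2.4 → 2023.2 s.
Total = 4794.6 + 2023.2 = 6817.8 s = 1.89 hours.

1.89 hours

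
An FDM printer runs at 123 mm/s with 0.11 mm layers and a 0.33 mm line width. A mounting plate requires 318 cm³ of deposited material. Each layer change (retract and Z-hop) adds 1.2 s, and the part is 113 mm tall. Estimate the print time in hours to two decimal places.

Extrusion cross-section = 0.11 × 0.33, so 0.0363 mm².
Toolpath length = 318 cm³ / 0.0363 mm² = 318000 / 0.0363 = 8760330.6 mm.
Time extruding = 8760330.6 / 123, so 71222.2 s.
Layer count = ceil(113 / 0.11) = 1028.
Non-print overhead: 1028 × 1.2 → 1233.6 s.
Altogether 71222.2 + 1233.6 = 72455.8 s, i.e. 20.13 hours.

20.13 hours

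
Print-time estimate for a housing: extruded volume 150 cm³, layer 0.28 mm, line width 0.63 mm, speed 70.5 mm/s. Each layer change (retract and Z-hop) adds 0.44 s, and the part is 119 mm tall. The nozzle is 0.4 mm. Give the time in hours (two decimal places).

3.40 hours

Line area = 0.28 × 0.63 = 0.1764 mm².
Total extruded path = 150000/0.1764 = 850340.1 mm.
Time extruding: 850340.1 / 70.5 → 12061.6 s.
Layers = ⌈119/0.28⌉ = 425.
Layer-change overhead = 425 × 0.44, so 187 s.
Altogether 12061.6 + 187 = 12248.6 s, i.e. 3.40 hours.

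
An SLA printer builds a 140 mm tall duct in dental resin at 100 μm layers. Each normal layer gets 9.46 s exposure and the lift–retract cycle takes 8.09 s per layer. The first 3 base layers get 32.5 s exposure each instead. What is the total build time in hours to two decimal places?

Layers = ⌈140/0.1⌉ = 1400.
Bottom layers = 3 × (32.5 + 8.09) = 121.77 s.
Remaining layers = 1397 × (9.46 + 8.09), so 24517.35 s.
Sum: 121.77 + 24517.35 = 24639.12 s → 6.84 hours.

6.84 hours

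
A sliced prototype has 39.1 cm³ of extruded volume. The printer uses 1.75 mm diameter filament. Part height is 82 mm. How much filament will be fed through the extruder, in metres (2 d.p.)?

Cross-section of 1.75 mm filament: π·(1.75/2)² = 2.4053 mm².
L = 39100 mm³ / 2.4053 mm² = 16255.77 mm, i.e. 16.26 m.

16.26 m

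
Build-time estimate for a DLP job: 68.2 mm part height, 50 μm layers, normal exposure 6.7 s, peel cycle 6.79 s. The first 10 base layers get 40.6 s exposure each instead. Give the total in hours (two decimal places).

Number of layers: 68.2 / 0.05 → 1364 (rounded up).
Bottom layers: 10 × (40.6 + 6.79) → 473.9 s.
Remaining layers: 1354 × (6.7 + 6.79) → 18265.46 s.
Total = 473.9 + 18265.46 = 18739.36 s = 5.21 hours.

5.21 hours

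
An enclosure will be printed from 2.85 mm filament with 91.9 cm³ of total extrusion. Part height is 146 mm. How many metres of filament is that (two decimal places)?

Filament cross-section = π × (2.85/2)² = 6.3794 mm².
Length = 91.9 cm³ / 6.3794 mm² = 91900 / 6.3794 = 14405.74 mm = 14.41 m.

14.41 m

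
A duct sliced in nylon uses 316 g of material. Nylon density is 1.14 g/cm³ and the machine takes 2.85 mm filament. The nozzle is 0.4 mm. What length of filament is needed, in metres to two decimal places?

43.45 m

Extruded volume: 316/1.14 = 277.193 cm³ (277193 mm³).
Filament cross-section = π × (2.85/2)² = 6.3794 mm².
Length = 277193 / 6.3794 = 43451.27 mm = 43.45 m.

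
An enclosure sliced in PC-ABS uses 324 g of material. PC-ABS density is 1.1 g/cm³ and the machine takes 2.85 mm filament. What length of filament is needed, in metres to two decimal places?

Extruded volume: 324/1.1 = 294.5455 cm³ (294545.5 mm³).
Filament cross-section = π × (2.85/2)² = 6.3794 mm².
L = V/A = 294545.5/6.3794 = 46171.35 mm → 46.17 m.

46.17 m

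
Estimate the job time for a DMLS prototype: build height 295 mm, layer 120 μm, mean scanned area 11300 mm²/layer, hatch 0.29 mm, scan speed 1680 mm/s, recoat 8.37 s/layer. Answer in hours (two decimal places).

21.56 hours

Layer count = ceil(295 / 0.12) = 2459.
Hatch length per layer: 11300 / 0.29 → 38965.5 mm.
Per-layer scan time = 38965.5 / 1680, so 23.1938 s.
Time per layer = 23.1938 + 8.37 = 31.5638 s.
Build time = 2459 × 31.5638 = 77615.3842 s = 21.56 hours.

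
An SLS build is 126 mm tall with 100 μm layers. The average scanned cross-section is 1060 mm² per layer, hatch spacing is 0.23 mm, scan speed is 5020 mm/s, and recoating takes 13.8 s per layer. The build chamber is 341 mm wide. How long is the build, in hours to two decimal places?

5.15 hours

Number of layers: 126 / 0.1 → 1260 (rounded up).
Hatch length per layer = 1060 / 0.23, so 4608.7 mm.
Per-layer scan time = 4608.7 / 5020 = 0.9181 s.
Time per layer = 0.9181 + 13.8, so 14.7181 s.
Total: 1260 × 14.7181 s = 18544.806 s → 5.15 hours.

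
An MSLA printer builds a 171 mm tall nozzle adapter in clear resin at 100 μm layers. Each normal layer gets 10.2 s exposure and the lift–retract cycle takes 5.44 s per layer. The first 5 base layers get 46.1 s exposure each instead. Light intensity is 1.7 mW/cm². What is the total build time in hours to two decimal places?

7.48 hours

Layer count = ceil(171 / 0.1) = 1710.
Bottom layers = 5 × (46.1 + 5.44), so 257.7 s.
Remaining layers = 1705 × (10.2 + 5.44) = 26666.2 s.
Sum: 257.7 + 26666.2 = 26923.9 s → 7.48 hours.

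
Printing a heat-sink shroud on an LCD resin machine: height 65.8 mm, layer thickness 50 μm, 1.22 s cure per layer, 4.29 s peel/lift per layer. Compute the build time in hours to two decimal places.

2.01 hours

Layer count = ceil(65.8 / 0.05) = 1316.
Each layer takes = 1.22 + 4.29, so 5.51 s.
Build time: 1316 × 5.51 s = 7251.16 s, i.e. 2.01 hours.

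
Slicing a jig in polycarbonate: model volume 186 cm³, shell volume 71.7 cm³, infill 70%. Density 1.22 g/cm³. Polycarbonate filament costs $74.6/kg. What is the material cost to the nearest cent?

$13.81

Interior volume: 186 − 71.7 → 114.3 cm³.
Infill deposited: 0.70 × 114.3 → 80.01 cm³.
Total extruded: 71.7 + 80.01 → 151.71 cm³.
Mass: 151.71 × 1.22 → 185.0862 g.
Cost = 185.0862 g / 1000 × $74.6/kg = $13.81.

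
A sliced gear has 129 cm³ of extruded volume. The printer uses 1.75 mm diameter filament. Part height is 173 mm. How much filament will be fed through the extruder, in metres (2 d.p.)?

53.63 m

Filament cross-section = π × (1.75/2)² = 2.4053 mm².
L = 129000 mm³ / 2.4053 mm² = 53631.56 mm, i.e. 53.63 m.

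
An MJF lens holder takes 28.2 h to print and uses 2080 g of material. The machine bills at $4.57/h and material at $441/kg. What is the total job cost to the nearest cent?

$1046.15

Machine cost = 4.57 × 28.2, so $128.874.
Feedstock cost = 441 × 2080/1000 = $917.28.
Total = 128.874 + 917.28 = 1046.154 ≈ $1046.15.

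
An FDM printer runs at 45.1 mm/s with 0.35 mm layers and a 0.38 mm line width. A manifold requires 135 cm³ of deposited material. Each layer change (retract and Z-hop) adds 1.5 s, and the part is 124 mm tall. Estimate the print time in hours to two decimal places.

Bead cross-section = 0.35 × 0.38 = 0.133 mm².
Toolpath length = 135 cm³ / 0.133 mm² = 135000 / 0.133 = 1015037.6 mm.
Time extruding: 1015037.6 / 45.1 → 22506.4 s.
Number of layers: 124 / 0.35 → 355 (rounded up).
Layer-change overhead: 355 × 1.5 → 532.5 s.
Altogether 22506.4 + 532.5 = 23038.9 s, i.e. 6.40 hours.

6.40 hours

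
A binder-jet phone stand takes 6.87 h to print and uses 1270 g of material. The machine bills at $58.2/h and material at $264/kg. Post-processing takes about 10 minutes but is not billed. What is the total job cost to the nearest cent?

$735.11

Time charge: 58.2 × 6.87 → $399.834.
Material cost: 264 × 1270/1000 → $335.28.
Total = 399.834 + 335.28 = 735.114 ≈ $735.11.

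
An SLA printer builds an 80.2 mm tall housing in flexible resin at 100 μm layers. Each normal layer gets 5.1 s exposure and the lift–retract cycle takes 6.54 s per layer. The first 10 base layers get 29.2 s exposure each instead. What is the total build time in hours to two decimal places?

2.66 hours

Layer count = ceil(80.2 / 0.1) = 802.
Bottom layers = 10 × (29.2 + 6.54) = 357.4 s.
Regular layers: 792 × (5.1 + 6.54) → 9218.88 s.
Total = 357.4 + 9218.88 = 9576.28 s = 2.66 hours.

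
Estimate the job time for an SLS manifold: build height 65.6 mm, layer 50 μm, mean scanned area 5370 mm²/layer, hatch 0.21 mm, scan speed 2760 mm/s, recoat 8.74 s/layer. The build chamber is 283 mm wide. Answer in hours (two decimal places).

6.56 hours

Number of layers: 65.6 / 0.05 → 1312 (rounded up).
Hatch length per layer: 5370 / 0.21 → 25571.4 mm.
Per-layer scan time = 25571.4 / 2760, so 9.265 s.
Time per layer: 9.265 + 8.74 → 18.005 s.
1312 layers × 18.005 s/layer = 23622.56 s, i.e. 6.56 hours.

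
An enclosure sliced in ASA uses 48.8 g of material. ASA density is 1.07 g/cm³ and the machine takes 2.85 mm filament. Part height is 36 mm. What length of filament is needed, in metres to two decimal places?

Volume = 48.8 g / 1.07 g·cm⁻³ = 45.6075 cm³ = 45607.5 mm³.
Filament cross-section = π × (2.85/2)² = 6.3794 mm².
Length = 45607.5 / 6.3794 = 7149.18 mm = 7.15 m.

7.15 m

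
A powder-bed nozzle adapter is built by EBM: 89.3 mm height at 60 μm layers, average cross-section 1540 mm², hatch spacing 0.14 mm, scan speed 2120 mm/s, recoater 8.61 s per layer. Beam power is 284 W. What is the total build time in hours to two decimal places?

5.71 hours

Layer count = ceil(89.3 / 0.06) = 1489.
Per-layer scan distance = 1540 / 0.14 = 11000 mm.
Scan time per layer: 11000 / 2120 → 5.1887 s.
Per-layer time = 5.1887 + 8.61, so 13.7987 s.
1489 layers × 13.7987 s/layer = 20546.2643 s, i.e. 5.71 hours.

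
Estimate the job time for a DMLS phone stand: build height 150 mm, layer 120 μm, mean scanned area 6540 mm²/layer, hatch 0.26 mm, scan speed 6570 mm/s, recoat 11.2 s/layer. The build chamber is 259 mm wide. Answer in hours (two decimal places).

Layer count = ceil(150 / 0.12) = 1250.
Hatch length per layer: 6540 / 0.26 → 25153.8 mm.
Scan time per layer = 25153.8 / 6570 = 3.8286 s.
Layer cycle: 3.8286 + 11.2 → 15.0286 s.
Build time = 1250 × 15.0286 = 18785.75 s = 5.22 hours.

5.22 hours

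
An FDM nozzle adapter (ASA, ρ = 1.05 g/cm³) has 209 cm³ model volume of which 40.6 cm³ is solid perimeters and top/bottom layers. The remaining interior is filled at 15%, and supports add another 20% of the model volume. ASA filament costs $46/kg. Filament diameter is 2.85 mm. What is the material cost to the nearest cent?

$5.20

Infill region = 209 − 40.6 = 168.4 cm³.
Infill deposited: 0.15 × 168.4 → 25.26 cm³.
Support = 0.20 × 209 = 41.8 cm³.
Deposited volume: 40.6 + 25.26 + 41.8 → 107.66 cm³.
Mass = 107.66 × 1.05, so 113.043 g.
Cost = 113.043 g / 1000 × $46/kg = $5.20.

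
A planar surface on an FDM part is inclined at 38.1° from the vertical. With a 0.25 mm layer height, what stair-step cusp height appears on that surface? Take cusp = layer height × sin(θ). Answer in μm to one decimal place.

Cusp = layer height × sin(38.1°) = 0.25 × 0.6170 = 0.15425 mm = 154.3 μm.

154.3 μm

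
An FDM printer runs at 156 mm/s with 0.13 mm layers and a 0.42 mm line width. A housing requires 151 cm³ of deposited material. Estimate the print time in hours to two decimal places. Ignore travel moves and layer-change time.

Line area = 0.13 × 0.42, so 0.0546 mm².
Toolpath length = 151 cm³ / 0.0546 mm² = 151000 / 0.0546 = 2765567.8 mm.
Extrusion time: 2765567.8 / 156 → 17728 s.
In the requested units: 17728 s = 4.92 hours.

4.92 hours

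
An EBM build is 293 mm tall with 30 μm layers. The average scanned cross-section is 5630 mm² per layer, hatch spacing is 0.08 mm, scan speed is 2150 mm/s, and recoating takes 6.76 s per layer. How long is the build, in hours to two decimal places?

Layers = ⌈293/0.03⌉ = 9767.
Scan path per layer = 5630 / 0.08 = 70375 mm.
Scan time per layer = 70375 / 2150, so 32.7326 s.
Time per layer: 32.7326 + 6.76 → 39.4926 s.
9767 layers × 39.4926 s/layer = 385724.2242 s, i.e. 107.15 hours.

107.15 hours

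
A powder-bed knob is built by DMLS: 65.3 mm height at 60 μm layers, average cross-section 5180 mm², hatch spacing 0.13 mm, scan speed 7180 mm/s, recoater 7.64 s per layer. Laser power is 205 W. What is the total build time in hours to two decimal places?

Layers = ⌈65.3/0.06⌉ = 1089.
Per-layer scan distance = 5180 / 0.13 = 39846.2 mm.
Per-layer scan time = 39846.2 / 7180, so 5.5496 s.
Layer cycle: 5.5496 + 7.64 → 13.1896 s.
Build time = 1089 × 13.1896 = 14363.4744 s = 3.99 hours.

3.99 hours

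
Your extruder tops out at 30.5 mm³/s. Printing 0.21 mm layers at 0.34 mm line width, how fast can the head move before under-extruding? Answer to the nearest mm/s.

A = 0.21 × 0.34, so 0.0714 mm².
Max speed = 30.5 / 0.0714 = 427.17 ≈ 427 mm/s.

427 mm/s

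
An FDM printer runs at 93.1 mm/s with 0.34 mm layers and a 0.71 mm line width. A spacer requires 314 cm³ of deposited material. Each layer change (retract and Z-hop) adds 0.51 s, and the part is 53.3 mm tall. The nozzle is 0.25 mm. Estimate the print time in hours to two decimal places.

Line area = 0.34 × 0.71, so 0.2414 mm².
Path length: 314000 mm³ / 0.2414 mm² → 1300745.7 mm.
Extrusion time: 1300745.7 / 93.1 → 13971.5 s.
Number of layers: 53.3 / 0.34 → 157 (rounded up).
Non-print overhead = 157 × 0.51, so 80.07 s.
Altogether 13971.5 + 80.07 = 14051.57 s, i.e. 3.90 hours.

3.90 hours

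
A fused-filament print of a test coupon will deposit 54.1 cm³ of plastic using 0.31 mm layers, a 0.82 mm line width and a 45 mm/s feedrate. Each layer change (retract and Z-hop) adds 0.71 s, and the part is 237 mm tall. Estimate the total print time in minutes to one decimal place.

Extrusion cross-section: 0.31 × 0.82 → 0.2542 mm².
Total extruded path = 54100/0.2542 = 212824.5 mm.
Print-move time = 212824.5 / 45, so 4729.4 s.
Number of layers: 237 / 0.31 → 765 (rounded up).
Non-print overhead = 765 × 0.71 = 543.15 s.
Total = 4729.4 + 543.15 = 5272.55 s = 87.9 minutes.

87.9 minutes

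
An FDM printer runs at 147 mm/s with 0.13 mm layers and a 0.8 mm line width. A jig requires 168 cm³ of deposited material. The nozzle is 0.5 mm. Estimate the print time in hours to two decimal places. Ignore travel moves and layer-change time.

3.05 hours

Line area: 0.13 × 0.8 → 0.104 mm².
Total extruded path = 168000/0.104 = 1615384.6 mm.
Print-move time = 1615384.6 / 147, so 10989 s.
That's 10989 s → 3.05 hours.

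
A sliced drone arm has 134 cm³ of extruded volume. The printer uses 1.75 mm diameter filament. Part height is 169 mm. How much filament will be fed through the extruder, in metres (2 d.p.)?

Filament cross-section = π × (1.75/2)² = 2.4053 mm².
Length = 134 cm³ / 2.4053 mm² = 134000 / 2.4053 = 55710.31 mm = 55.71 m.

55.71 m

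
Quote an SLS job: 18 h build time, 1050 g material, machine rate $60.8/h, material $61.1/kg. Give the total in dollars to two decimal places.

Machine cost = 60.8 × 18 = $1094.40.
Material cost = 61.1 × 1050/1000 = $64.155.
Total = 1094.40 + 64.155 = 1158.555 ≈ $1158.56.

$1158.56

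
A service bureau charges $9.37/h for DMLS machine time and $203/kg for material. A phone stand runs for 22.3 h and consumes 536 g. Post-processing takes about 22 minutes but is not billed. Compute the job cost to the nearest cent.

Machine-time cost: 9.37 × 22.3 → $208.951.
Material charge: 203 × 536/1000 → $108.808.
Total = 208.951 + 108.808 = 317.759 ≈ $317.76.

$317.76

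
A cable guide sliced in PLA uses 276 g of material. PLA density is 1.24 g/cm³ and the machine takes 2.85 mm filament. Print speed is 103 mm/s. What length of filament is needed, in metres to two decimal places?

34.89 m

Volume = 276 g / 1.24 g·cm⁻³ = 222.5806 cm³ = 222580.6 mm³.
Filament cross-section = π × (2.85/2)² = 6.3794 mm².
L = V/A = 222580.6/6.3794 = 34890.52 mm → 34.89 m.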